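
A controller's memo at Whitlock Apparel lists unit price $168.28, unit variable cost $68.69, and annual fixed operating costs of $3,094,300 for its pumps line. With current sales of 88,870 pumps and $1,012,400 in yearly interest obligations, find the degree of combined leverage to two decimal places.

1.87

At 88,870 units, contribution = 88,870 × $99.59 = $8,850,563.30.
EBIT = $8,850,563.30 − $3,094,300 = $5,756,263.30. Interest = $1,012,400.00, so EBIT − I = $4,743,863.30.
DCL = contribution ÷ (EBIT − I) = $8,850,563.30 ÷ $4,743,863.30 = 1.8657.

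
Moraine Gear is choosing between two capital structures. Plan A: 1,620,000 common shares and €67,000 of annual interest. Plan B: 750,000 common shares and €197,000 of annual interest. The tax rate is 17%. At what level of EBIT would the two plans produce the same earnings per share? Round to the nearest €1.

€309,069

At indifference, (EBIT − 67,000)(1 − t)/1,620,000 = (EBIT − 197,000)(1 − t)/750,000.
Cancelling (1 − t) and cross-multiplying: 750,000·(EBIT − 67,000) = 1,620,000·(EBIT − 197,000).
Solving, EBIT = (197,000·1,620,000 − 67,000·750,000) / (1,620,000 − 750,000) = 268,890,000,000 / 870,000 = 309,068.97.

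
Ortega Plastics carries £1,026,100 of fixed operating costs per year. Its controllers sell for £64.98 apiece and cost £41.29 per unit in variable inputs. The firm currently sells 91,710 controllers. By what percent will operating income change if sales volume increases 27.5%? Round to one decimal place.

+52.1%

Total contribution margin = 91,710 × £23.69 = £2,172,609.90.
Operating income = contribution − fixed costs = £2,172,609.90 − £1,026,100 = £1,146,509.90.
So DOL = total CM / EBIT = £2,172,609.90 / £1,146,509.90 = 1.8950.
%ΔEBIT = DOL × %ΔSales = 1.8950 × +27.5% = +52.1%.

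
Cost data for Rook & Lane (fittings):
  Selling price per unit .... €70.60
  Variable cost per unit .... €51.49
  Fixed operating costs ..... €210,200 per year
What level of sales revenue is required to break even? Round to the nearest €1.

Contribution margin per unit = €70.60 − €51.49 = €19.11, a CM ratio of €19.11 ÷ €70.60 = 0.2707.
Break-even revenue = fixed costs × price ÷ CM = €210,200 × €70.60 ÷ €19.11 = €776,563.

€776,563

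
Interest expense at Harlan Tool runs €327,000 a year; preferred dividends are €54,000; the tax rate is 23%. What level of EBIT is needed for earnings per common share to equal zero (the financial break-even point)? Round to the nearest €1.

Preferred dividends are paid after tax, so their pre-tax equivalent is €54,000 ÷ (1 − 0.23) = €70,129.87.
Financial break-even EBIT = interest + D_p ÷ (1 − t) = €327,000 + €70,129.87 = €397,129.87.

€397,130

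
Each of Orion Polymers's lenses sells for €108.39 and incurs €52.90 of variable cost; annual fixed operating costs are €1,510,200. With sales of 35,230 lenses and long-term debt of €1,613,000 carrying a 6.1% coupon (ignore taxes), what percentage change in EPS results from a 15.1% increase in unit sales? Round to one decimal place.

+85.2%

Contribution at this volume is 35,230 × €55.49 = €1,954,912.70.
Operating income = contribution − fixed costs = €1,954,912.70 − €1,510,200 = €444,712.70.
After interest of €98,393.00, pre-tax earnings = €346,319.70.
Degree of combined leverage = contribution ÷ (EBIT − I) = €1,954,912.70 ÷ €346,319.70 = 5.6448.
EPS therefore changes by 5.6448 × (+15.1%) = +85.2%.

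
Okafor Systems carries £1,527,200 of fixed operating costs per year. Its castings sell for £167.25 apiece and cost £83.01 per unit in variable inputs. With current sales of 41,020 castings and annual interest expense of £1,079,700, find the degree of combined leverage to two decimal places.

At 41,020 units, contribution = 41,020 × £84.24 = £3,455,524.80.
EBIT = £3,455,524.80 − £1,527,200 = £1,928,324.80. Interest = £1,079,700.00.
DOL = £3,455,524.80 ÷ £1,928,324.80 = 1.7920; DFL = £1,928,324.80 ÷ £848,624.80 = 2.2723.
Combined leverage = 1.7920 × 2.2723 = 4.0720.

4.07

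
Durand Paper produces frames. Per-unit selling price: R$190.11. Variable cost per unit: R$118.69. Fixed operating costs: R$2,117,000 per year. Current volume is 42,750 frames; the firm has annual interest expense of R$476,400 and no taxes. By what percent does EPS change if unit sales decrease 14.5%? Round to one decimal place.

-96.3%

Total contribution margin = 42,750 × R$71.42 = R$3,053,205.00.
Subtracting fixed costs: EBIT = R$3,053,205.00 − R$2,117,000 = R$936,205.00.
After interest of R$476,400.00, pre-tax earnings = R$459,805.00.
Degree of combined leverage = contribution ÷ (EBIT − I) = R$3,053,205.00 ÷ R$459,805.00 = 6.6402.
EPS therefore changes by 6.6402 × (-14.5%) = -96.3%.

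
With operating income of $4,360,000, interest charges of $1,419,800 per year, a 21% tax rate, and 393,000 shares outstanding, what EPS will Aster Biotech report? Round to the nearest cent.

$5.91

Interest = $1,419,800.00, so EBT = $4,360,000 − $1,419,800.00 = $2,940,200.00.
Net income = $2,940,200.00 × (1 − 0.21) = $2,322,758.00.
Per share: $2,322,758.00 / 393,000 shares = $5.91.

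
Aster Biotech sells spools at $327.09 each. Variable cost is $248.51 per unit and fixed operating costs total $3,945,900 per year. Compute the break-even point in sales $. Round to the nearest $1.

CM per unit = $327.09 − $248.51 = $78.58; CM ratio = $78.58 / $327.09 = 0.2402.
Break-even revenue = fixed costs × price ÷ CM = $3,945,900 × $327.09 ÷ $78.58 = $16,424,846.

$16,424,846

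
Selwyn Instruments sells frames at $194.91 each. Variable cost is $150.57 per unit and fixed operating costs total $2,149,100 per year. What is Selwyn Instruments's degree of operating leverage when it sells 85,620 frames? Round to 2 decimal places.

2.30

At 85,620 units, contribution = 85,620 × $44.34 = $3,796,390.80.
EBIT = $3,796,390.80 − $2,149,100 = $1,647,290.80.
DOL = contribution ÷ EBIT = $3,796,390.80 ÷ $1,647,290.80 = 2.3046.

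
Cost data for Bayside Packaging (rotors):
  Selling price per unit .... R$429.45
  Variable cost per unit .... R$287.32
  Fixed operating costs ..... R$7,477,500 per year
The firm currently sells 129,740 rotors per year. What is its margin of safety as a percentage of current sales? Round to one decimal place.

59.4%

Each unit contributes R$429.45 − R$287.32 = R$142.13. Break-even units = R$7,477,500 ÷ R$142.13 = 52,610.29; break-even revenue = 52,610.29 × R$429.45 = R$22,593,487.48.
Actual sales revenue = 129,740 × R$429.45 = R$55,716,843.00.
Margin of safety = (R$55,716,843.00 − R$22,593,487.48) ÷ R$55,716,843.00 = 59.4%.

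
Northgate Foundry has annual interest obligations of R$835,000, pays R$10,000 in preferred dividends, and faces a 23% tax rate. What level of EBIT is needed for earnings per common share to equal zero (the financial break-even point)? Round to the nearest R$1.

Grossing the preferred dividend up to pre-tax terms: R$10,000 / (1 − 0.23) = R$12,987.01.
EPS = 0 when EBIT covers interest plus the pre-tax preferred burden: R$835,000 + R$12,987.01 = R$847,987.01.

R$847,987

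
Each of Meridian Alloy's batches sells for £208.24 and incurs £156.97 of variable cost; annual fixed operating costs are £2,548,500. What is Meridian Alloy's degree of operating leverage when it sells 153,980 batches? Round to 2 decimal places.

Contribution at this volume is 153,980 × £51.27 = £7,894,554.60.
EBIT = £7,894,554.60 − £2,548,500 = £5,346,054.60.
Degree of operating leverage = £7,894,554.60 / £5,346,054.60 = 1.4767.

1.48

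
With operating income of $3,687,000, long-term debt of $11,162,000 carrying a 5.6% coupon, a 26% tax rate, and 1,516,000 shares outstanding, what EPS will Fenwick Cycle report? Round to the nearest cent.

Interest = $625,072.00, so EBT = $3,687,000 − $625,072.00 = $3,061,928.00.
Net income = $3,061,928.00 × (1 − 0.26) = $2,265,826.72.
Per share: $2,265,826.72 / 1,516,000 shares = $1.49.

$1.49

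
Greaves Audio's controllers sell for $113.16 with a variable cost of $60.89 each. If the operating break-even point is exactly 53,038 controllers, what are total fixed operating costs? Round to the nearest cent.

$2,772,296.26

Each unit contributes $113.16 − $60.89 = $52.27.
Fixed costs = break-even units × CM = 53,038 × $52.27 = $2,772,296.26.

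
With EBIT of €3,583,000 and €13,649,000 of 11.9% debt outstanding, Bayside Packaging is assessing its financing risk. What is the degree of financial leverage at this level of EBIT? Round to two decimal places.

1.83

Interest = €1,624,231.00.
Degree of financial leverage = EBIT / (EBIT − interest) = €3,583,000 / €1,958,769.00 = 1.8292.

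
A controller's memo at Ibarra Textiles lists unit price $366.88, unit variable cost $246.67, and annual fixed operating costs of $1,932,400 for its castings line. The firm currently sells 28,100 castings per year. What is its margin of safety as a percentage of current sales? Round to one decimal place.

Each unit contributes $366.88 − $246.67 = $120.21. Break-even units = $1,932,400 ÷ $120.21 = 16,075.20; break-even revenue = 16,075.20 × $366.88 = $5,897,670.01.
Actual sales revenue = 28,100 × $366.88 = $10,309,328.00.
Margin of safety = ($10,309,328.00 − $5,897,670.01) ÷ $10,309,328.00 = 42.8%.

42.8%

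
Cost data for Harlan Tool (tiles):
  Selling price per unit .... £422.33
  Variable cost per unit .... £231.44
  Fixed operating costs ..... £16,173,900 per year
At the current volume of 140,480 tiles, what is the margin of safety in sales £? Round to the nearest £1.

Contribution margin per unit = £422.33 − £231.44 = £190.89. Break-even units = £16,173,900 ÷ £190.89 = 84,728.90; break-even revenue = 84,728.90 × £422.33 = £35,783,556.95.
Actual sales revenue = 140,480 × £422.33 = £59,328,918.40.
Margin of safety = £59,328,918.40 − £35,783,556.95 = £23,545,361.

£23,545,361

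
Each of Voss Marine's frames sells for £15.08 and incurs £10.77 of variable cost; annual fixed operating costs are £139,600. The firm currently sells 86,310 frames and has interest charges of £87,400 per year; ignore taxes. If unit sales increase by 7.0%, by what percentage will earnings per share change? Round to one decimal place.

+18.0%

At 86,310 units, contribution = 86,310 × £4.31 = £371,996.10.
Operating income = contribution − fixed costs = £371,996.10 − £139,600 = £232,396.10.
After interest of £87,400.00, pre-tax earnings = £144,996.10.
Degree of combined leverage = contribution ÷ (EBIT − I) = £371,996.10 ÷ £144,996.10 = 2.5656.
%ΔEPS = DCL × %ΔSales = 2.5656 × +7.0% = +18.0%.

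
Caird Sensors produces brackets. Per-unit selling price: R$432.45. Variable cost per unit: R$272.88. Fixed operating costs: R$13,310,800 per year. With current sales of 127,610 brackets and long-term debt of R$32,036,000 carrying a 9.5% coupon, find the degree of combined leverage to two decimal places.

Contribution at this volume is 127,610 × R$159.57 = R$20,362,727.70.
Operating income = contribution − fixed costs = R$20,362,727.70 − R$13,310,800 = R$7,051,927.70. Interest = R$3,043,420.00.
DOL = R$20,362,727.70 ÷ R$7,051,927.70 = 2.8875; DFL = R$7,051,927.70 ÷ R$4,008,507.70 = 1.7592.
DCL = DOL × DFL = 2.8875 × 1.7592 = 5.0797.

5.08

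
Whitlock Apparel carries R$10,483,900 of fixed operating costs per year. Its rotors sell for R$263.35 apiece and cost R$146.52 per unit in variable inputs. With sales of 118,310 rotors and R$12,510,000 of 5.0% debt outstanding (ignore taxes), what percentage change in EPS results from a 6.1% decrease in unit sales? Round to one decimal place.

Total contribution margin = 118,310 × R$116.83 = R$13,822,157.30.
Operating income = contribution − fixed costs = R$13,822,157.30 − R$10,483,900 = R$3,338,257.30.
After interest of R$625,500.00, pre-tax earnings = R$2,712,757.30.
Degree of combined leverage = contribution ÷ (EBIT − I) = R$13,822,157.30 ÷ R$2,712,757.30 = 5.0952.
%ΔEPS = DCL × %ΔSales = 5.0952 × -6.1% = -31.1%.

-31.1%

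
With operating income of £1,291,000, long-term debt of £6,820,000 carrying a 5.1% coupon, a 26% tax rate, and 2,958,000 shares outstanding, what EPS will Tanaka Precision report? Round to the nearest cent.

£0.24

Pre-tax income = £1,291,000 − £347,820.00 = £943,180.00.
Net income = £943,180.00 × (1 − 0.26) = £697,953.20.
Per share: £697,953.20 / 2,958,000 shares = £0.24.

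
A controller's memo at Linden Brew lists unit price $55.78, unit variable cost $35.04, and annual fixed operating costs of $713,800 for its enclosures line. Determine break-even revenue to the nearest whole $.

CM per unit = $55.78 − $35.04 = $20.74; CM ratio = $20.74 / $55.78 = 0.3718.
Break-even revenue = fixed costs × price ÷ CM = $713,800 × $55.78 ÷ $20.74 = $1,919,757.

$1,919,757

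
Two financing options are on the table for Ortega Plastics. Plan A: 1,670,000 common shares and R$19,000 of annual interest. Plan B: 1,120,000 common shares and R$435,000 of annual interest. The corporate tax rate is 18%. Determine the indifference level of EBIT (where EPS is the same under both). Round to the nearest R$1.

R$1,282,127

At indifference, (EBIT − 19,000)(1 − t)/1,670,000 = (EBIT − 435,000)(1 − t)/1,120,000.
The (1 − t) factor cancels: (EBIT − 19,000) × 1,120,000 = (EBIT − 435,000) × 1,670,000.
EBIT × (1,670,000 − 1,120,000) = 435,000 × 1,670,000 − 19,000 × 1,120,000 = 705,170,000,000, so EBIT = 705,170,000,000 ÷ 550,000 = 1,282,127.27.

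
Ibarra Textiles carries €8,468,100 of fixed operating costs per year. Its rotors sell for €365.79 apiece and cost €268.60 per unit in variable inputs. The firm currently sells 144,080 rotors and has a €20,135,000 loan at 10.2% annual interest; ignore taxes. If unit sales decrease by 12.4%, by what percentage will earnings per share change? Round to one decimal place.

-49.9%

Contribution at this volume is 144,080 × €97.19 = €14,003,135.20.
Operating income = contribution − fixed costs = €14,003,135.20 − €8,468,100 = €5,535,035.20.
Interest = €2,053,770.00, so EBIT − I = €3,481,265.20.
DCL = total CM / (EBIT − I) = €14,003,135.20 / €3,481,265.20 = 4.0224.
%ΔEPS = DCL × %ΔSales = 4.0224 × -12.4% = -49.9%.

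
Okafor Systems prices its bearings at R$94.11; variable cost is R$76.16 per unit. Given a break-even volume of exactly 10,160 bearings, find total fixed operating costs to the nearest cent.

R$182,372.00

Contribution margin per unit = R$94.11 − R$76.16 = R$17.95.
Since BE = FC / CM, FC = 10,160 × R$17.95 = R$182,372.00.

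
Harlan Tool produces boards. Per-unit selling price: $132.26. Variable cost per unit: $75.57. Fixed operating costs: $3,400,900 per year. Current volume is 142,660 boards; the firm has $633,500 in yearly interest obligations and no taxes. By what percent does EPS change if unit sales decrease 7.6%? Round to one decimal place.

Contribution at this volume is 142,660 × $56.69 = $8,087,395.40.
Subtracting fixed costs: EBIT = $8,087,395.40 − $3,400,900 = $4,686,495.40.
After interest of $633,500.00, pre-tax earnings = $4,052,995.40.
Degree of combined leverage = contribution ÷ (EBIT − I) = $8,087,395.40 ÷ $4,052,995.40 = 1.9954.
EPS therefore changes by 1.9954 × (-7.6%) = -15.2%.

-15.2%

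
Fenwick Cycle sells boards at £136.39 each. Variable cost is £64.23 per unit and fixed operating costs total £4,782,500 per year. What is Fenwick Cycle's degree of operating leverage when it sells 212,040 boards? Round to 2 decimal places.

Total contribution margin = 212,040 × £72.16 = £15,300,806.40.
Operating income = contribution − fixed costs = £15,300,806.40 − £4,782,500 = £10,518,306.40.
Degree of operating leverage = £15,300,806.40 / £10,518,306.40 = 1.4547.

1.45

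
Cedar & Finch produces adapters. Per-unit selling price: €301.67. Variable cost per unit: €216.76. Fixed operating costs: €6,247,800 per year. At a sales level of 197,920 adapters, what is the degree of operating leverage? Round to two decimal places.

At 197,920 units, contribution = 197,920 × €84.91 = €16,805,387.20.
EBIT = €16,805,387.20 − €6,247,800 = €10,557,587.20.
So DOL = total CM / EBIT = €16,805,387.20 / €10,557,587.20 = 1.5918.

1.59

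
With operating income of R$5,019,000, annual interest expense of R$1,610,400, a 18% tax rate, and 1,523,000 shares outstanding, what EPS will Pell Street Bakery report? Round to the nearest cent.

R$1.84

Interest = R$1,610,400.00, so EBT = R$5,019,000 − R$1,610,400.00 = R$3,408,600.00.
After tax at 18%: net income = R$3,408,600.00 × 0.82 = R$2,795,052.00.
EPS = R$2,795,052.00 ÷ 1,523,000 = R$1.84.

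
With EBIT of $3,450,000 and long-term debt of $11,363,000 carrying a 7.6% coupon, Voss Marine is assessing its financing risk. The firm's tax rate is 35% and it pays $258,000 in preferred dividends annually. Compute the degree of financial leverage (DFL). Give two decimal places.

Annual interest charges come to $863,588.00.
Pre-tax preferred-dividend burden = $258,000 ÷ (1 − 0.35) = $396,923.08.
DFL = EBIT ÷ [EBIT − I − D_p/(1−t)] = $3,450,000 ÷ [$3,450,000 − $863,588.00 − $396,923.08] = $3,450,000 ÷ $2,189,488.92 = 1.5757.

1.58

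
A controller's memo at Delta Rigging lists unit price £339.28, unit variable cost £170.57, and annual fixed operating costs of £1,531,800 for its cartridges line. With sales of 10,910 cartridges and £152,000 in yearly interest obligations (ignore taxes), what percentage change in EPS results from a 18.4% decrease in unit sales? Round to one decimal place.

At 10,910 units, contribution = 10,910 × £168.71 = £1,840,626.10.
Subtracting fixed costs: EBIT = £1,840,626.10 − £1,531,800 = £308,826.10.
Interest = £152,000.00, so EBIT − I = £156,826.10.
Degree of combined leverage = contribution ÷ (EBIT − I) = £1,840,626.10 ÷ £156,826.10 = 11.7367.
%ΔEPS = DCL × %ΔSales = 11.7367 × -18.4% = -216.0%.

-216.0%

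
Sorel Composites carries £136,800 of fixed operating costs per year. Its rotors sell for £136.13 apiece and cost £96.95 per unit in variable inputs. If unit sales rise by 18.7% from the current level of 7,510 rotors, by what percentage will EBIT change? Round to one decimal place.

Total contribution margin = 7,510 × £39.18 = £294,241.80.
Operating income = contribution − fixed costs = £294,241.80 − £136,800 = £157,441.80.
DOL = contribution ÷ EBIT = £294,241.80 ÷ £157,441.80 = 1.8689.
%ΔEBIT = DOL × %ΔSales = 1.8689 × +18.7% = +34.9%.

+34.9%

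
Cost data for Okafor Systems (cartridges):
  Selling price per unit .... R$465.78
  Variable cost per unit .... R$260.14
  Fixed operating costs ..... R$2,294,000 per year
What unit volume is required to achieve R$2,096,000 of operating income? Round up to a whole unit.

Unit CM = price − variable cost = R$465.78 − R$260.14 = R$205.64.
Need Q such that Q × R$205.64 − R$2,294,000 = R$2,096,000, i.e. Q = R$4,390,000 / R$205.64 = 21,347.99 → 21,348.

21,348 cartridges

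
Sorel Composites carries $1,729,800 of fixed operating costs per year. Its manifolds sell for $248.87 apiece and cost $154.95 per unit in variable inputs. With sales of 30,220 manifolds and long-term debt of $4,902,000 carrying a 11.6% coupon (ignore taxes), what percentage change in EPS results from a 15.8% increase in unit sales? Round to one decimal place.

+83.1%

Contribution at this volume is 30,220 × $93.92 = $2,838,262.40.
Subtracting fixed costs: EBIT = $2,838,262.40 − $1,729,800 = $1,108,462.40.
Interest = $568,632.00, so EBIT − I = $539,830.40.
DCL = total CM / (EBIT − I) = $2,838,262.40 / $539,830.40 = 5.2577.
%ΔEPS = DCL × %ΔSales = 5.2577 × +15.8% = +83.1%.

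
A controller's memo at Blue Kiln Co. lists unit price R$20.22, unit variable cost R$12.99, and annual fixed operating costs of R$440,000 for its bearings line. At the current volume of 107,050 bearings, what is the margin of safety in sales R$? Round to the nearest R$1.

R$934,012

Contribution margin per unit = R$20.22 − R$12.99 = R$7.23. Break-even units = R$440,000 ÷ R$7.23 = 60,857.54; break-even revenue = 60,857.54 × R$20.22 = R$1,230,539.42.
Actual sales revenue = 107,050 × R$20.22 = R$2,164,551.00.
Margin of safety = R$2,164,551.00 − R$1,230,539.42 = R$934,012.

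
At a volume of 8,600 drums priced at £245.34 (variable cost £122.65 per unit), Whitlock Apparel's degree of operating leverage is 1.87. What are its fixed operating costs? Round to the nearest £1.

Total contribution margin = 8,600 × £122.69 = £1,055,134.00.
Since DOL = CM ÷ EBIT, EBIT = £1,055,134.00 ÷ 1.87 = £564,242.78.
And FC = contribution − EBIT = £1,055,134.00 − £564,242.78 = £490,891.

£490,891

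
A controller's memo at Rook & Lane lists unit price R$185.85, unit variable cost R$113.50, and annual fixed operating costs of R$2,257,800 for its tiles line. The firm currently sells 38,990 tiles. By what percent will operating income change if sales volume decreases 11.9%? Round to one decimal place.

Total contribution margin = 38,990 × R$72.35 = R$2,820,926.50.
EBIT = R$2,820,926.50 − R$2,257,800 = R$563,126.50.
Degree of operating leverage = R$2,820,926.50 / R$563,126.50 = 5.0094.
So EBIT moves 5.0094 × (-11.9%) = -59.6%.

-59.6%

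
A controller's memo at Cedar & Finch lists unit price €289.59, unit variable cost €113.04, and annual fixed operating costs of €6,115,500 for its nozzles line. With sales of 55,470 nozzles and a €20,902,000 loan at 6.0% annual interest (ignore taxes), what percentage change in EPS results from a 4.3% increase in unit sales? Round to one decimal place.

Contribution at this volume is 55,470 × €176.55 = €9,793,228.50.
EBIT = €9,793,228.50 − €6,115,500 = €3,677,728.50.
Interest = €1,254,120.00, so EBIT − I = €2,423,608.50.
DCL = total CM / (EBIT − I) = €9,793,228.50 / €2,423,608.50 = 4.0408.
EPS therefore changes by 4.0408 × (+4.3%) = +17.4%.

+17.4%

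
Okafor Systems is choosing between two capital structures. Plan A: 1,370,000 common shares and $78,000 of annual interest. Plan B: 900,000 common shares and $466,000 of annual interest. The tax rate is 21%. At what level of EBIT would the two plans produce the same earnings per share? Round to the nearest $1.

Set EPS_A = EPS_B: (EBIT − $78,000)(1 − 0.21) ÷ 1,370,000 = (EBIT − $466,000)(1 − 0.21) ÷ 900,000.
The (1 − t) factor cancels: (EBIT − 78,000) × 900,000 = (EBIT − 466,000) × 1,370,000.
Solving, EBIT = (466,000·1,370,000 − 78,000·900,000) / (1,370,000 − 900,000) = 568,220,000,000 / 470,000 = 1,208,978.72.

$1,208,979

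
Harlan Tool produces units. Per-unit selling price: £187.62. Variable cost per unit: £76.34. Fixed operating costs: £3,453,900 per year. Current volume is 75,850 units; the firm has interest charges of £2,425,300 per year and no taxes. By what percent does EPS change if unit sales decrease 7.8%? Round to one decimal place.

Contribution at this volume is 75,850 × £111.28 = £8,440,588.00.
EBIT = £8,440,588.00 − £3,453,900 = £4,986,688.00.
After interest of £2,425,300.00, pre-tax earnings = £2,561,388.00.
Degree of combined leverage = contribution ÷ (EBIT − I) = £8,440,588.00 ÷ £2,561,388.00 = 3.2953.
%ΔEPS = DCL × %ΔSales = 3.2953 × -7.8% = -25.7%.

-25.7%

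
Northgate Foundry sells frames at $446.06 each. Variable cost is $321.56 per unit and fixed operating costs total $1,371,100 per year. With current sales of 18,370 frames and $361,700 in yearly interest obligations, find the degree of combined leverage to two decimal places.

Total contribution margin = 18,370 × $124.50 = $2,287,065.00.
EBIT = $2,287,065.00 − $1,371,100 = $915,965.00. Interest = $361,700.00, so EBIT − I = $554,265.00.
Degree of total leverage = total CM / (EBIT − interest) = $2,287,065.00 / $554,265.00 = 4.1263.

4.13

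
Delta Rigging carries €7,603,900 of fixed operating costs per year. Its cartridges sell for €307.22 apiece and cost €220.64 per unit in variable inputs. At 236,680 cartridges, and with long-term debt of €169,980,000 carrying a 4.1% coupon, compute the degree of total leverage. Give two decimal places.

Total contribution margin = 236,680 × €86.58 = €20,491,754.40.
Subtracting fixed costs: EBIT = €20,491,754.40 − €7,603,900 = €12,887,854.40. Interest = €6,969,180.00.
DOL = €20,491,754.40 ÷ €12,887,854.40 = 1.5900; DFL = €12,887,854.40 ÷ €5,918,674.40 = 2.1775.
Combined leverage = 1.5900 × 2.1775 = 3.4622.

3.46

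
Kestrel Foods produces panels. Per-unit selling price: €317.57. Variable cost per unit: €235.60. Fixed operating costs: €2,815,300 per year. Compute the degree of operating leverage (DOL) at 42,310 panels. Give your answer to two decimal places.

Total contribution margin = 42,310 × €81.97 = €3,468,150.70.
EBIT = €3,468,150.70 − €2,815,300 = €652,850.70.
So DOL = total CM / EBIT = €3,468,150.70 / €652,850.70 = 5.3123.

5.31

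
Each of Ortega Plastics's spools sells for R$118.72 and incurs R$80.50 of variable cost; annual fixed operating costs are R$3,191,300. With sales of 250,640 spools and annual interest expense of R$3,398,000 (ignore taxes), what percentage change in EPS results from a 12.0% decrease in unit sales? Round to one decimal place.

-38.4%

Contribution at this volume is 250,640 × R$38.22 = R$9,579,460.80.
Subtracting fixed costs: EBIT = R$9,579,460.80 − R$3,191,300 = R$6,388,160.80.
Interest = R$3,398,000.00, so EBIT − I = R$2,990,160.80.
DCL = total CM / (EBIT − I) = R$9,579,460.80 / R$2,990,160.80 = 3.2037.
%ΔEPS = DCL × %ΔSales = 3.2037 × -12.0% = -38.4%.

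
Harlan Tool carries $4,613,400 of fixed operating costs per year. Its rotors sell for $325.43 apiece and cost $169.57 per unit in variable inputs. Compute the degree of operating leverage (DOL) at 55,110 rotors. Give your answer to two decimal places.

2.16

At 55,110 units, contribution = 55,110 × $155.86 = $8,589,444.60.
Operating income = contribution − fixed costs = $8,589,444.60 − $4,613,400 = $3,976,044.60.
DOL = contribution ÷ EBIT = $8,589,444.60 ÷ $3,976,044.60 = 2.1603.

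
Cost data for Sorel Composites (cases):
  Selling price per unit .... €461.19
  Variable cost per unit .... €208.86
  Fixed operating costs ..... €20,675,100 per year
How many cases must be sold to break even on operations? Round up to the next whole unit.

Unit CM = price − variable cost = €461.19 − €208.86 = €252.33.
Break-even volume = fixed costs ÷ CM per unit = €20,675,100 ÷ €252.33 = 81,936.75, so 81,937 cases.

81,937 cases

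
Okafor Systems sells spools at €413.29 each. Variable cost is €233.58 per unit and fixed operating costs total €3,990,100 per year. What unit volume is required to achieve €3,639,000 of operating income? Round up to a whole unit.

Each unit contributes €413.29 − €233.58 = €179.71.
Required volume = (fixed costs + target profit) ÷ CM = (€3,990,100 + €3,639,000) ÷ €179.71 = 42,452.28, so 42,453 spools.

42,453 spools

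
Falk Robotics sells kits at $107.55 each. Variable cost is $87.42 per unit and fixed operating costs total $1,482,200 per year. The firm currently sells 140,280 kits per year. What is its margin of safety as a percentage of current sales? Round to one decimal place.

Contribution margin per unit = $107.55 − $87.42 = $20.13. Break-even units = $1,482,200 ÷ $20.13 = 73,631.40; break-even revenue = 73,631.40 × $107.55 = $7,919,056.63.
Actual sales revenue = 140,280 × $107.55 = $15,087,114.00.
Margin of safety = ($15,087,114.00 − $7,919,056.63) ÷ $15,087,114.00 = 47.5%.

47.5%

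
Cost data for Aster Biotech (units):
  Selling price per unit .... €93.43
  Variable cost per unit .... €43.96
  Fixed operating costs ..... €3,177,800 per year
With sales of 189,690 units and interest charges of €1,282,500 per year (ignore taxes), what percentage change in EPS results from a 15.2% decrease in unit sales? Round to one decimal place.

Total contribution margin = 189,690 × €49.47 = €9,383,964.30.
Subtracting fixed costs: EBIT = €9,383,964.30 − €3,177,800 = €6,206,164.30.
Interest = €1,282,500.00, so EBIT − I = €4,923,664.30.
Degree of combined leverage = contribution ÷ (EBIT − I) = €9,383,964.30 ÷ €4,923,664.30 = 1.9059.
%ΔEPS = DCL × %ΔSales = 1.9059 × -15.2% = -29.0%.

-29.0%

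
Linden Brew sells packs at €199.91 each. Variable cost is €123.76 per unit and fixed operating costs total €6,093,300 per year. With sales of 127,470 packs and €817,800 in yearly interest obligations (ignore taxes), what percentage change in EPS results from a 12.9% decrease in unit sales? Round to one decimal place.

-44.8%

Total contribution margin = 127,470 × €76.15 = €9,706,840.50.
Subtracting fixed costs: EBIT = €9,706,840.50 − €6,093,300 = €3,613,540.50.
After interest of €817,800.00, pre-tax earnings = €2,795,740.50.
Degree of combined leverage = contribution ÷ (EBIT − I) = €9,706,840.50 ÷ €2,795,740.50 = 3.4720.
%ΔEPS = DCL × %ΔSales = 3.4720 × -12.9% = -44.8%.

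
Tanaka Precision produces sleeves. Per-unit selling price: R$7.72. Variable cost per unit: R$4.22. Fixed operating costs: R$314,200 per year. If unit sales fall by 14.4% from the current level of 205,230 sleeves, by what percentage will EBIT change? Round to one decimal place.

Contribution at this volume is 205,230 × R$3.50 = R$718,305.00.
EBIT = R$718,305.00 − R$314,200 = R$404,105.00.
DOL = contribution ÷ EBIT = R$718,305.00 ÷ R$404,105.00 = 1.7775.
Operating income changes by 1.7775 × -14.4% = -25.6%.

-25.6%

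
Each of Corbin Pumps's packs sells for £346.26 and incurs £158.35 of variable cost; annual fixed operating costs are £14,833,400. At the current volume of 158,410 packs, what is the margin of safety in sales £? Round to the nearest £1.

Each unit contributes £346.26 − £158.35 = £187.91. Break-even units = £14,833,400 ÷ £187.91 = 78,938.85; break-even revenue = 78,938.85 × £346.26 = £27,333,367.48.
Actual sales revenue = 158,410 × £346.26 = £54,851,046.60.
Margin of safety = £54,851,046.60 − £27,333,367.48 = £27,517,679.

£27,517,679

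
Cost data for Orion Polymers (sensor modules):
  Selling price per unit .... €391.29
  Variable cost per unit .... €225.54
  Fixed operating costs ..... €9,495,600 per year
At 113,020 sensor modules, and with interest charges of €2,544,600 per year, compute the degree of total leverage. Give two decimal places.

Total contribution margin = 113,020 × €165.75 = €18,733,065.00.
Operating income = contribution − fixed costs = €18,733,065.00 − €9,495,600 = €9,237,465.00. Interest = €2,544,600.00, so EBIT − I = €6,692,865.00.
Degree of total leverage = total CM / (EBIT − interest) = €18,733,065.00 / €6,692,865.00 = 2.7990.

2.80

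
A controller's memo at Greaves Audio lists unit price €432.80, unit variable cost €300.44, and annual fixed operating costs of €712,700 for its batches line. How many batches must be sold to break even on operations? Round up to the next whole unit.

5,385 batches

Contribution margin per unit = €432.80 − €300.44 = €132.36.
Break-even Q = €712,700 / €132.36 = 5,384.56 → 5,385 batches.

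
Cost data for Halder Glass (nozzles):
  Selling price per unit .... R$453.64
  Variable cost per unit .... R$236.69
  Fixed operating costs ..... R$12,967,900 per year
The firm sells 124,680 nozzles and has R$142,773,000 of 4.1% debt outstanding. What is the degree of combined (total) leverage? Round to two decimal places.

3.29

Total contribution margin = 124,680 × R$216.95 = R$27,049,326.00.
EBIT = R$27,049,326.00 − R$12,967,900 = R$14,081,426.00. Interest = R$5,853,693.00.
DOL = R$27,049,326.00 ÷ R$14,081,426.00 = 1.9209; DFL = R$14,081,426.00 ÷ R$8,227,733.00 = 1.7115.
DCL = DOL × DFL = 1.9209 × 1.7115 = 3.2876.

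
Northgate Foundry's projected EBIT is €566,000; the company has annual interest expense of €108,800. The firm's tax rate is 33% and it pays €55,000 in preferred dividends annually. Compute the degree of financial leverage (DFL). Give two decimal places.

1.51

Interest = €108,800.00.
Preferred dividends grossed up pre-tax: €55,000 / (1 − 0.33) = €82,089.55.
DFL = EBIT ÷ [EBIT − I − D_p/(1−t)] = €566,000 ÷ [€566,000 − €108,800.00 − €82,089.55] = €566,000 ÷ €375,110.45 = 1.5089.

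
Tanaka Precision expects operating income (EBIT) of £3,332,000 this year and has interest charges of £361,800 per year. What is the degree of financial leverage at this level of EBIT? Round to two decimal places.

1.12

Interest = £361,800.00.
DFL = EBIT ÷ (EBIT − I) = £3,332,000 ÷ (£3,332,000 − £361,800.00) = £3,332,000 ÷ £2,970,200.00 = 1.1218.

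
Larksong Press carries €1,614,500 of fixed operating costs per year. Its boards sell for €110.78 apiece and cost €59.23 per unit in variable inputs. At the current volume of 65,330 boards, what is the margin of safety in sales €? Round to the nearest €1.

Each unit contributes €110.78 − €59.23 = €51.55. Break-even units = €1,614,500 ÷ €51.55 = 31,319.11; break-even revenue = 31,319.11 × €110.78 = €3,469,530.75.
Actual sales revenue = 65,330 × €110.78 = €7,237,257.40.
Margin of safety = €7,237,257.40 − €3,469,530.75 = €3,767,727.

€3,767,727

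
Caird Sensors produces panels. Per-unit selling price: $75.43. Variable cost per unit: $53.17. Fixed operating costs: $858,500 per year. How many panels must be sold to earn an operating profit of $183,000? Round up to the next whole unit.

Unit CM = price − variable cost = $75.43 − $53.17 = $22.26.
Units = (FC + target) / CM = ($858,500 + $183,000) / $22.26 = 46,787.96, so 46,788 panels.

46,788 panels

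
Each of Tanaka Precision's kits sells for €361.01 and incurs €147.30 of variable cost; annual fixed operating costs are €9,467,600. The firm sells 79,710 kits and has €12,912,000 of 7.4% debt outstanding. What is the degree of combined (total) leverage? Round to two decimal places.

2.58

Total contribution margin = 79,710 × €213.71 = €17,034,824.10.
EBIT = €17,034,824.10 − €9,467,600 = €7,567,224.10. Interest = €955,488.00, so EBIT − I = €6,611,736.10.
Degree of total leverage = total CM / (EBIT − interest) = €17,034,824.10 / €6,611,736.10 = 2.5765.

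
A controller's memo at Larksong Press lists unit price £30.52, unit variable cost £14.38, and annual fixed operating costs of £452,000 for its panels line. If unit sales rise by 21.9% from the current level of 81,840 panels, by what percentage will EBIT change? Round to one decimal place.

At 81,840 units, contribution = 81,840 × £16.14 = £1,320,897.60.
Subtracting fixed costs: EBIT = £1,320,897.60 − £452,000 = £868,897.60.
DOL = contribution ÷ EBIT = £1,320,897.60 ÷ £868,897.60 = 1.5202.
%ΔEBIT = DOL × %ΔSales = 1.5202 × +21.9% = +33.3%.

+33.3%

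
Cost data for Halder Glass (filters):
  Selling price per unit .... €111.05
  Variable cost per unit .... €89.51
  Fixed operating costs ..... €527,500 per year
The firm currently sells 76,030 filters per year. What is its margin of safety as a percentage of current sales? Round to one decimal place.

67.8%

Unit CM = price − variable cost = €111.05 − €89.51 = €21.54. Break-even units = €527,500 ÷ €21.54 = 24,489.32; break-even revenue = 24,489.32 × €111.05 = €2,719,539.23.
Current sales = 76,030 × €111.05 = €8,443,131.50.
Margin of safety = (€8,443,131.50 − €2,719,539.23) ÷ €8,443,131.50 = 67.8%.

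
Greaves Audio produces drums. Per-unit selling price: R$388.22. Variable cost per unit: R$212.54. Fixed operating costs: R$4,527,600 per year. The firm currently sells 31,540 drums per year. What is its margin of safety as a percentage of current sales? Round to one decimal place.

Contribution margin per unit = R$388.22 − R$212.54 = R$175.68. Break-even units = R$4,527,600 ÷ R$175.68 = 25,771.86; break-even revenue = 25,771.86 × R$388.22 = R$10,005,150.68.
Current sales = 31,540 × R$388.22 = R$12,244,458.80.
Margin of safety = (R$12,244,458.80 − R$10,005,150.68) ÷ R$12,244,458.80 = 18.3%.

18.3%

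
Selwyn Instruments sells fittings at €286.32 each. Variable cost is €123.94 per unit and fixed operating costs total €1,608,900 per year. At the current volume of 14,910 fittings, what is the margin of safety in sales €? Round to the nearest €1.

€1,432,104

Each unit contributes €286.32 − €123.94 = €162.38. Break-even units = €1,608,900 ÷ €162.38 = 9,908.24; break-even revenue = 9,908.24 × €286.32 = €2,836,927.26.
Actual sales revenue = 14,910 × €286.32 = €4,269,031.20.
Margin of safety = €4,269,031.20 − €2,836,927.26 = €1,432,104.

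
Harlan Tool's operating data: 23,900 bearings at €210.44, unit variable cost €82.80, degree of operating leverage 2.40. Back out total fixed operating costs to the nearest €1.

Total contribution margin = 23,900 × €127.64 = €3,050,596.00.
DOL = contribution / EBIT, so EBIT = €3,050,596.00 / 2.40 = €1,271,081.67.
Fixed costs = CM − EBIT = €3,050,596.00 − €1,271,081.67 = €1,779,514.

€1,779,514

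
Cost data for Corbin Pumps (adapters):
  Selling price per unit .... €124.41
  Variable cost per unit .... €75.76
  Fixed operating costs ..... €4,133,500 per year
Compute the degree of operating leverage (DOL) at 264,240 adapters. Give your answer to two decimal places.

At 264,240 units, contribution = 264,240 × €48.65 = €12,855,276.00.
Subtracting fixed costs: EBIT = €12,855,276.00 − €4,133,500 = €8,721,776.00.
Degree of operating leverage = €12,855,276.00 / €8,721,776.00 = 1.4739.

1.47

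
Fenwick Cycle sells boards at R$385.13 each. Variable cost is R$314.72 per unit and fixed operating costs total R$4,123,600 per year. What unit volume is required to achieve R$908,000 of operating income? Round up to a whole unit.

Each unit contributes R$385.13 − R$314.72 = R$70.41.
Units = (FC + target) / CM = (R$4,123,600 + R$908,000) / R$70.41 = 71,461.44, so 71,462 boards.

71,462 boards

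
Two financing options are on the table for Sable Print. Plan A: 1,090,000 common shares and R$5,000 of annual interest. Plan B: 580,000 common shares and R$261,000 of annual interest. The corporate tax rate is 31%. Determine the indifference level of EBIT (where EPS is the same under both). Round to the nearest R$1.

At indifference, (EBIT − 5,000)(1 − t)/1,090,000 = (EBIT − 261,000)(1 − t)/580,000.
The (1 − t) factor cancels: (EBIT − 5,000) × 580,000 = (EBIT − 261,000) × 1,090,000.
EBIT × (1,090,000 − 580,000) = 261,000 × 1,090,000 − 5,000 × 580,000 = 281,590,000,000, so EBIT = 281,590,000,000 ÷ 510,000 = 552,137.25.

R$552,137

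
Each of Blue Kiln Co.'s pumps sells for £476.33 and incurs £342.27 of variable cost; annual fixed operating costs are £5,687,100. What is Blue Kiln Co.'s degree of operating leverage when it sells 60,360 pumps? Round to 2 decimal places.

3.36

Total contribution margin = 60,360 × £134.06 = £8,091,861.60.
EBIT = £8,091,861.60 − £5,687,100 = £2,404,761.60.
Degree of operating leverage = £8,091,861.60 / £2,404,761.60 = 3.3649.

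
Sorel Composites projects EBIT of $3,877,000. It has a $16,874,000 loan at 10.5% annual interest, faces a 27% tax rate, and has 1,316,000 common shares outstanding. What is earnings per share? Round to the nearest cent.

Interest = $1,771,770.00, so EBT = $3,877,000 − $1,771,770.00 = $2,105,230.00.
After tax at 27%: net income = $2,105,230.00 × 0.73 = $1,536,817.90.
EPS = $1,536,817.90 ÷ 1,316,000 = $1.17.

$1.17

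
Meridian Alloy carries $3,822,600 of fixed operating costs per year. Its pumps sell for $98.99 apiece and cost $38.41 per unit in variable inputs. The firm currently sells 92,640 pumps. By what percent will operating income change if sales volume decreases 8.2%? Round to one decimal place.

At 92,640 units, contribution = 92,640 × $60.58 = $5,612,131.20.
Subtracting fixed costs: EBIT = $5,612,131.20 − $3,822,600 = $1,789,531.20.
DOL = contribution ÷ EBIT = $5,612,131.20 ÷ $1,789,531.20 = 3.1361.
So EBIT moves 3.1361 × (-8.2%) = -25.7%.

-25.7%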